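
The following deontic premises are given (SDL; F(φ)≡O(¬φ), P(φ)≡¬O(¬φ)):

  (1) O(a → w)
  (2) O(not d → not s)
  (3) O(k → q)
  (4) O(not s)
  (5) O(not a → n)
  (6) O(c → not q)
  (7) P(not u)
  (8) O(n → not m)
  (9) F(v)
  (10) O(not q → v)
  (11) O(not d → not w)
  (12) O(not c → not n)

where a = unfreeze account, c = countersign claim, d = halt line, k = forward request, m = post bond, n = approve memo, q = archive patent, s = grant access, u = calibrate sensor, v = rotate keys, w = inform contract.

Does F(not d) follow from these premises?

F(v) at premise 9 means O(not v).
Premise 10 is O(not q → v); contrapositively O(not v → q). Since O(not v) holds, K gives O(q).
The contrapositive of premise 6 (O(c → not q)) is O(q → not c), and O(q) is already established, so O(not c).
Applying K to premise 12 (O(not c → not n)) and O(not c) yields O(not n).
Premise 5 is O(not a → n); contrapositively O(not n → a). Since O(not n) holds, K gives O(a).
From O(a) and premise 1, O(a → w), we obtain O(w).
Premise 11, O(not d → not w), contraposes to O(w → d); with O(w) we get O(d).
Premises 2, 3, 4, 7, 8 do not contribute to this derivation.
So O(d) holds, i.e. F(not d). The claim follows.

Yes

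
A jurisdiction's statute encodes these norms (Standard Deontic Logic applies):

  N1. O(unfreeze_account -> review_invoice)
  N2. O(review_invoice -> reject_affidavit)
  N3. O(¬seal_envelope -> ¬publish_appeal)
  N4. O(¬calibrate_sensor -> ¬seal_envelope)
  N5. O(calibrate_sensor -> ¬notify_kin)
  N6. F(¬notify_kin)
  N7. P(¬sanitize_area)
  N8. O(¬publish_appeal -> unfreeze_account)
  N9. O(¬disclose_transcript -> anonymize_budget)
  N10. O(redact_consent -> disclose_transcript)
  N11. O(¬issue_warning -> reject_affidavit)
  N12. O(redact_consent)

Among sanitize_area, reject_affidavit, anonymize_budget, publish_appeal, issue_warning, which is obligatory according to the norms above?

Premise 6 is F(¬notify_kin), i.e. O(notify_kin).
Premise 5 is O(calibrate_sensor -> ¬notify_kin); contrapositively O(notify_kin -> ¬calibrate_sensor). Since O(notify_kin) holds, K gives O(¬calibrate_sensor).
With premise 4, O(¬calibrate_sensor -> ¬seal_envelope), the K-axiom yields O(¬seal_envelope).
Applying K to premise 3 (O(¬seal_envelope -> ¬publish_appeal)) and O(¬seal_envelope) yields O(¬publish_appeal).
Premise 8 is O(¬publish_appeal -> unfreeze_account); since O(¬publish_appeal), deontic closure gives O(unfreeze_account).
From O(unfreeze_account) and premise 1, O(unfreeze_account -> review_invoice), we obtain O(review_invoice).
Premise 2 is O(review_invoice -> reject_affidavit); since O(review_invoice), deontic closure gives O(reject_affidavit).
So O(reject_affidavit) holds — reject_affidavit is obligatory. None of the other listed options is made obligatory by any chain of premises.

reject_affidavit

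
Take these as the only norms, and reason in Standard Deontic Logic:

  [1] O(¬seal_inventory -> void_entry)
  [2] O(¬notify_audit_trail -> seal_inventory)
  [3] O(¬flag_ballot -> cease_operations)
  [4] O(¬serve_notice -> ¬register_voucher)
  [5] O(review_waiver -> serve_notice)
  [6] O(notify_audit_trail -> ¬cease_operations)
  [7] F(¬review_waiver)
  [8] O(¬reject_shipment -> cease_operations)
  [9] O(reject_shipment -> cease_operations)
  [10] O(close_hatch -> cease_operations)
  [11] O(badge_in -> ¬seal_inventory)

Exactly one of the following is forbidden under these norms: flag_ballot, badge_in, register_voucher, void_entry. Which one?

Premises 9 and 8 cover both cases: O(reject_shipment -> cease_operations) and O(¬reject_shipment -> cease_operations). Since reject_shipment ∨ ¬reject_shipment is a tautology, O(cease_operations) follows.
Premise 6 is O(notify_audit_trail -> ¬cease_operations); contrapositively O(cease_operations -> ¬notify_audit_trail). Since O(cease_operations) holds, K gives O(¬notify_audit_trail).
Premise 2 is O(¬notify_audit_trail -> seal_inventory); since O(¬notify_audit_trail), deontic closure gives O(seal_inventory).
The contrapositive of premise 11 (O(badge_in -> ¬seal_inventory)) is O(seal_inventory -> ¬badge_in), and O(seal_inventory) is already established, so O(¬badge_in).
So O(¬badge_in) holds, i.e. badge_in is forbidden. None of the other listed options is forbidden under the premises.

badge_in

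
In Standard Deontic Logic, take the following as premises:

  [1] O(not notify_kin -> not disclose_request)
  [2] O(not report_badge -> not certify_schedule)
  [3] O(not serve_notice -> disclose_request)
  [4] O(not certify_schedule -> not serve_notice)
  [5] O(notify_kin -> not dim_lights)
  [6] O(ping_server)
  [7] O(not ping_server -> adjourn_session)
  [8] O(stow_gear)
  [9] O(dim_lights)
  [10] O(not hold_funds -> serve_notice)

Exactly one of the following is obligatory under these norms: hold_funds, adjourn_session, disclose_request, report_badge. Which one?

report_badge

From premise 9 we have O(dim_lights).
Premise 5 is O(notify_kin -> not dim_lights); contrapositively O(dim_lights -> not notify_kin). Since O(dim_lights) holds, K gives O(not notify_kin).
From O(not notify_kin) and premise 1, O(not notify_kin -> not disclose_request), we obtain O(not disclose_request).
Premise 3, O(not serve_notice -> disclose_request), contraposes to O(not disclose_request -> serve_notice); with O(not disclose_request) we get O(serve_notice).
Premise 4 is O(not certify_schedule -> not serve_notice); contrapositively O(serve_notice -> certify_schedule). Since O(serve_notice) holds, K gives O(certify_schedule).
Premise 2, O(not report_badge -> not certify_schedule), contraposes to O(certify_schedule -> report_badge); with O(certify_schedule) we get O(report_badge).
So O(report_badge) holds — report_badge is obligatory. None of the other listed options is made obligatory by any chain of premises.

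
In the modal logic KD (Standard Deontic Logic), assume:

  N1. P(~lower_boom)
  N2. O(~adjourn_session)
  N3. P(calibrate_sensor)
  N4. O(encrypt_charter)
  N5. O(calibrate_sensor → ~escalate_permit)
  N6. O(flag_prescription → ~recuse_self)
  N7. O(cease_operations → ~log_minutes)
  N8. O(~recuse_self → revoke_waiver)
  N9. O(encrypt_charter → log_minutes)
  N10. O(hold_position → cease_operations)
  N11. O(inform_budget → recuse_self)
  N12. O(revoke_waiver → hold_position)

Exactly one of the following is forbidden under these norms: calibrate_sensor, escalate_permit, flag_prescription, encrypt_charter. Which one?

From premise 4 we have O(encrypt_charter).
From O(encrypt_charter) and premise 9, O(encrypt_charter → log_minutes), we obtain O(log_minutes).
The contrapositive of premise 7 (O(cease_operations → ~log_minutes)) is O(log_minutes → ~cease_operations), and O(log_minutes) is already established, so O(~cease_operations).
Premise 10, O(hold_position → cease_operations), contraposes to O(~cease_operations → ~hold_position); with O(~cease_operations) we get O(~hold_position).
The contrapositive of premise 12 (O(revoke_waiver → hold_position)) is O(~hold_position → ~revoke_waiver), and O(~hold_position) is already established, so O(~revoke_waiver).
The contrapositive of premise 8 (O(~recuse_self → revoke_waiver)) is O(~revoke_waiver → recuse_self), and O(~revoke_waiver) is already established, so O(recuse_self).
The contrapositive of premise 6 (O(flag_prescription → ~recuse_self)) is O(recuse_self → ~flag_prescription), and O(recuse_self) is already established, so O(~flag_prescription).
So O(~flag_prescription) holds, i.e. flag_prescription is forbidden. None of the other listed options is forbidden under the premises.

flag_prescription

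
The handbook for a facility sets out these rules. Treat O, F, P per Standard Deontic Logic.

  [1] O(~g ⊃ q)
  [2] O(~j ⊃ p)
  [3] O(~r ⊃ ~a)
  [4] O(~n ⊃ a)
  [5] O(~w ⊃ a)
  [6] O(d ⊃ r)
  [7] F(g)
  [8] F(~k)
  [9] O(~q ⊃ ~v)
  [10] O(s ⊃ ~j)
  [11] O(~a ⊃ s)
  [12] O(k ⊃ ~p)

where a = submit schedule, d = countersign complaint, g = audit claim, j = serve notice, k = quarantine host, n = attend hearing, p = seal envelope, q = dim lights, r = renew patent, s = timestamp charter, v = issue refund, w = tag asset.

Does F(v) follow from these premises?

No

Premise 9 is O(~q ⊃ ~v), but O(~q) is not derivable from the premises, so it does not yield O(~v).
No other premise forces O(~v). An ideal world satisfying every premise can still have v true, so F(v) is not derivable.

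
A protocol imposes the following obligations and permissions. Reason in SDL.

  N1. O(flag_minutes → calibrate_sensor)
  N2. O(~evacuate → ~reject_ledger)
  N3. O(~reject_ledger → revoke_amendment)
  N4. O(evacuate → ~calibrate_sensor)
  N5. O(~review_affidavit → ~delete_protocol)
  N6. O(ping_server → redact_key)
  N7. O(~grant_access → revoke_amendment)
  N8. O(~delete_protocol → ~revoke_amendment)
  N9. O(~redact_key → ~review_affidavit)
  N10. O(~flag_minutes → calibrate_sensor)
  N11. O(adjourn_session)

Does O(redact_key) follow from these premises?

Yes

Premises 1 and 10 are O(flag_minutes → calibrate_sensor) and O(~flag_minutes → calibrate_sensor); every ideal world satisfies flag_minutes or ~flag_minutes, so in either case calibrate_sensor holds — hence O(calibrate_sensor).
Premise 4 is O(evacuate → ~calibrate_sensor); contrapositively O(calibrate_sensor → ~evacuate). Since O(calibrate_sensor) holds, K gives O(~evacuate).
From O(~evacuate) and premise 2, O(~evacuate → ~reject_ledger), we obtain O(~reject_ledger).
Premise 3 is O(~reject_ledger → revoke_amendment); since O(~reject_ledger), deontic closure gives O(revoke_amendment).
Premise 8, O(~delete_protocol → ~revoke_amendment), contraposes to O(revoke_amendment → delete_protocol); with O(revoke_amendment) we get O(delete_protocol).
Premise 5, O(~review_affidavit → ~delete_protocol), contraposes to O(delete_protocol → review_affidavit); with O(delete_protocol) we get O(review_affidavit).
Premise 9, O(~redact_key → ~review_affidavit), contraposes to O(review_affidavit → redact_key); with O(review_affidavit) we get O(redact_key).
Premises 6, 7, 11 do not contribute to this derivation.
So O(redact_key) follows.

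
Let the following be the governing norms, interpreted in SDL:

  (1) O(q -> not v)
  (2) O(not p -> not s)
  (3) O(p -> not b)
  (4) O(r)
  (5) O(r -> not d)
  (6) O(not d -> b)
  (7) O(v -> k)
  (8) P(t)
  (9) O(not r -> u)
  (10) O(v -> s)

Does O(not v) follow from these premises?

Premise 4 states O(r) outright.
Applying K to premise 5 (O(r -> not d)) and O(r) yields O(not d).
Applying K to premise 6 (O(not d -> b)) and O(not d) yields O(b).
Premise 3, O(p -> not b), contraposes to O(b -> not p); with O(b) we get O(not p).
From O(not p) and premise 2, O(not p -> not s), we obtain O(not s).
The contrapositive of premise 10 (O(v -> s)) is O(not s -> not v), and O(not s) is already established, so O(not v).
Premises 1, 7, 8, 9 do not contribute to this derivation.
So O(not v) follows.

Yes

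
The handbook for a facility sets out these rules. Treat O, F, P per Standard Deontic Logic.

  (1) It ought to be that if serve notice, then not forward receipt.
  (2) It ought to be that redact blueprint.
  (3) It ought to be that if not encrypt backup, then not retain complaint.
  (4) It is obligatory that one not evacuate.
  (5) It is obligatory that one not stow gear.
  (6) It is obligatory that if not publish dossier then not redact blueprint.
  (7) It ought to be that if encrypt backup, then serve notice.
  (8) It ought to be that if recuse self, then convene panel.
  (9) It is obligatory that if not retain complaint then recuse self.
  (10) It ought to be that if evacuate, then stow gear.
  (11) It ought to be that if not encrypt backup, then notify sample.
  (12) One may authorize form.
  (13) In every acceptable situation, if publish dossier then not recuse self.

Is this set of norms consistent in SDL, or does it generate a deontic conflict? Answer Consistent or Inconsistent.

Premise 10 is O(evacuate → stow_gear), but O(evacuate) is not derivable from the premises, so it does not yield O(stow_gear).
So O(stow_gear) is not derivable, and the apparent clash with O(¬stow_gear) does not arise.
A world satisfying every obligation exists (e.g. authorize_form=false, convene_panel=false, encrypt_backup=true, evacuate=false, forward_receipt=false, notify_sample=false, publish_dossier=true, recuse_self=false, redact_blueprint=true, retain_complaint=true, serve_notice=true, stow_gear=false); no atom is both obligatory and forbidden, so the set is consistent.

Consistent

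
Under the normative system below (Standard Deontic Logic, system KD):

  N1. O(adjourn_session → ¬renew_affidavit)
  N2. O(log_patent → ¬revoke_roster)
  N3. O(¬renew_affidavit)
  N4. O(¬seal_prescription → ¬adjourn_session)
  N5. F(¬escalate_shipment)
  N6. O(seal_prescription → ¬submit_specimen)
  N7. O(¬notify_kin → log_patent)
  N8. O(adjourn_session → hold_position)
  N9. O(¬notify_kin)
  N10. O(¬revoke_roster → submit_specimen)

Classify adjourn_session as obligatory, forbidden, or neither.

Forbidden

Premise 9 gives O(¬notify_kin).
With premise 7, O(¬notify_kin → log_patent), the K-axiom yields O(log_patent).
With premise 2, O(log_patent → ¬revoke_roster), the K-axiom yields O(¬revoke_roster).
With premise 10, O(¬revoke_roster → submit_specimen), the K-axiom yields O(submit_specimen).
Premise 6, O(seal_prescription → ¬submit_specimen), contraposes to O(submit_specimen → ¬seal_prescription); with O(submit_specimen) we get O(¬seal_prescription).
Applying K to premise 4 (O(¬seal_prescription → ¬adjourn_session)) and O(¬seal_prescription) yields O(¬adjourn_session).
Premises 1, 3, 5, 8 do not contribute to this derivation.
Thus O(¬adjourn_session), which is F(adjourn_session): adjourn_session is forbidden.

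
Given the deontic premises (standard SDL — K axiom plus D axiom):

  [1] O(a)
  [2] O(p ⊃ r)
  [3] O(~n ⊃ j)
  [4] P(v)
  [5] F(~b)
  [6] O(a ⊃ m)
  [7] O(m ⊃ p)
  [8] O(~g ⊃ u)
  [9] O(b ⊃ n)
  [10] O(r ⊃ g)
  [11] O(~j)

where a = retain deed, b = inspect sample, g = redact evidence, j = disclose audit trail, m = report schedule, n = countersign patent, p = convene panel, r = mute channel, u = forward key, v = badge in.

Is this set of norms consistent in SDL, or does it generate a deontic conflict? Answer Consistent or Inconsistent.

Consistent

Premise 3 is O(~n ⊃ j), but O(~n) is not derivable from the premises, so it does not yield O(j).
So O(j) is not derivable, and the apparent clash with O(~j) does not arise.
A world satisfying every obligation exists (e.g. a=true, b=true, g=true, j=false, m=true, n=true, p=true, r=true, u=false, v=false); no atom is both obligatory and forbidden, so the set is consistent.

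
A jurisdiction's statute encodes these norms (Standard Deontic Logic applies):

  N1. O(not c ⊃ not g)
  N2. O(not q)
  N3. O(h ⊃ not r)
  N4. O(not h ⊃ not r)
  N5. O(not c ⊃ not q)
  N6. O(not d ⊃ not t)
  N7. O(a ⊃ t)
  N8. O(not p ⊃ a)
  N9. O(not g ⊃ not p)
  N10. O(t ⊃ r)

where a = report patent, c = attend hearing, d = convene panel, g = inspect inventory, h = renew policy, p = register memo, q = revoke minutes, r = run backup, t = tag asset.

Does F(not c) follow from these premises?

Yes

By case analysis on h: premise 3 gives O(h ⊃ not r) and premise 4 gives O(not h ⊃ not r), so O(not r) either way.
Premise 10, O(t ⊃ r), contraposes to O(not r ⊃ not t); with O(not r) we get O(not t).
Premise 7 is O(a ⊃ t); contrapositively O(not t ⊃ not a). Since O(not t) holds, K gives O(not a).
Premise 8, O(not p ⊃ a), contraposes to O(not a ⊃ p); with O(not a) we get O(p).
Premise 9 is O(not g ⊃ not p); contrapositively O(p ⊃ g). Since O(p) holds, K gives O(g).
The contrapositive of premise 1 (O(not c ⊃ not g)) is O(g ⊃ c), and O(g) is already established, so O(c).
Premises 2, 5, 6 do not contribute to this derivation.
So O(c) holds, i.e. F(not c). The claim follows.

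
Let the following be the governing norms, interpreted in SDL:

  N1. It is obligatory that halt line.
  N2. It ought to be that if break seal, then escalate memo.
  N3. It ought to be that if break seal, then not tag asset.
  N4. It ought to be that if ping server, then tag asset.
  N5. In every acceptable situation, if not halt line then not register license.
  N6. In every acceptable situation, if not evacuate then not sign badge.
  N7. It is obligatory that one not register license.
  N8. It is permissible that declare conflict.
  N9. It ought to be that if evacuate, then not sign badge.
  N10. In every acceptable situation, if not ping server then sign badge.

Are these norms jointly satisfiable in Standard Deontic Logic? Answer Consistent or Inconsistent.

Premise 5 is O(¬halt_line → ¬register_license); even if O(¬register_license) held, inferring O(¬halt_line) would be affirming the consequent — invalid.
So O(¬halt_line) is not derivable, and the apparent clash with O(halt_line) does not arise.
A world satisfying every obligation exists (e.g. break_seal=false, declare_conflict=false, escalate_memo=false, evacuate=false, halt_line=true, ping_server=true, register_license=false, sign_badge=false, tag_asset=true); no atom is both obligatory and forbidden, so the set is consistent.

Consistent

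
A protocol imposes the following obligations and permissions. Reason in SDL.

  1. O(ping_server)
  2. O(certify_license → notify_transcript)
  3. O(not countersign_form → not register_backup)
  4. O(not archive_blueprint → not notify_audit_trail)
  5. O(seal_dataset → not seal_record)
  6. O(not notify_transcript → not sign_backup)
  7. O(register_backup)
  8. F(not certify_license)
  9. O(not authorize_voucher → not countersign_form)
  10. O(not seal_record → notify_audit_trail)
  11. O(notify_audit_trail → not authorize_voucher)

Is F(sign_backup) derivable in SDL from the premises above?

No

Premise 6 is O(not notify_transcript → not sign_backup), but O(not notify_transcript) is not derivable from the premises, so it does not yield O(not sign_backup).
No other premise forces O(not sign_backup). An ideal world satisfying every premise can still have sign_backup true, so F(sign_backup) is not derivable.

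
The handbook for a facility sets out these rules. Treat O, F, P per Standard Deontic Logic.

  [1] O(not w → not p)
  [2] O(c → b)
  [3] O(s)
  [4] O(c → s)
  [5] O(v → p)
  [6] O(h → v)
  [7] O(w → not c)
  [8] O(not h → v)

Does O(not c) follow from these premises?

Yes

Premises 8 and 6 cover both cases: O(not h → v) and O(h → v). Since not h ∨ h is a tautology, O(v) follows.
Applying K to premise 5 (O(v → p)) and O(v) yields O(p).
Premise 1, O(not w → not p), contraposes to O(p → w); with O(p) we get O(w).
From O(w) and premise 7, O(w → not c), we obtain O(not c).
Premises 2, 3, 4 do not contribute to this derivation.
So O(not c) follows.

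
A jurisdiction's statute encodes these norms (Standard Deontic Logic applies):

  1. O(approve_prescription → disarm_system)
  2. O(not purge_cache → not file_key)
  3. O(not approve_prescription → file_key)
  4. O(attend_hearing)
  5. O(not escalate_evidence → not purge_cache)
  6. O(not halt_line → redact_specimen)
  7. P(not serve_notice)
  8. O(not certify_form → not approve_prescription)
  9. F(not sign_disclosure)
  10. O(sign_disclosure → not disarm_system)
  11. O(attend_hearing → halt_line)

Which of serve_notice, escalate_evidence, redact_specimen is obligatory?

escalate_evidence

Premise 9, F(not sign_disclosure), is equivalent to O(sign_disclosure).
From O(sign_disclosure) and premise 10, O(sign_disclosure → not disarm_system), we obtain O(not disarm_system).
Premise 1, O(approve_prescription → disarm_system), contraposes to O(not disarm_system → not approve_prescription); with O(not disarm_system) we get O(not approve_prescription).
Applying K to premise 3 (O(not approve_prescription → file_key)) and O(not approve_prescription) yields O(file_key).
The contrapositive of premise 2 (O(not purge_cache → not file_key)) is O(file_key → purge_cache), and O(file_key) is already established, so O(purge_cache).
Premise 5 is O(not escalate_evidence → not purge_cache); contrapositively O(purge_cache → escalate_evidence). Since O(purge_cache) holds, K gives O(escalate_evidence).
So O(escalate_evidence) holds — escalate_evidence is obligatory. None of the other listed options is made obligatory by any chain of premises.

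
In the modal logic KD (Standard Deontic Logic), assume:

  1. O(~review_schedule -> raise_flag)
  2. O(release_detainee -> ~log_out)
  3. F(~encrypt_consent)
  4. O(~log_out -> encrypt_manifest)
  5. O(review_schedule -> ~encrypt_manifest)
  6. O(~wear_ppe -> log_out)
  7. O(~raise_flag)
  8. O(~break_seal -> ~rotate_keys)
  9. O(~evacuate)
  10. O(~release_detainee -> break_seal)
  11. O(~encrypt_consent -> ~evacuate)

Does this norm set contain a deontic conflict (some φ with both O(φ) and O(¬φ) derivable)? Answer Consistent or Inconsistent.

Consistent

Premise 11 is O(~encrypt_consent -> ~evacuate); even if O(~evacuate) held, inferring O(~encrypt_consent) would be affirming the consequent — invalid.
So O(~encrypt_consent) is not derivable, and the apparent clash with O(encrypt_consent) does not arise.
A world satisfying every obligation exists (e.g. break_seal=true, encrypt_consent=true, encrypt_manifest=false, evacuate=false, log_out=true, raise_flag=false, release_detainee=false, review_schedule=true, rotate_keys=false, wear_ppe=false); no atom is both obligatory and forbidden, so the set is consistent.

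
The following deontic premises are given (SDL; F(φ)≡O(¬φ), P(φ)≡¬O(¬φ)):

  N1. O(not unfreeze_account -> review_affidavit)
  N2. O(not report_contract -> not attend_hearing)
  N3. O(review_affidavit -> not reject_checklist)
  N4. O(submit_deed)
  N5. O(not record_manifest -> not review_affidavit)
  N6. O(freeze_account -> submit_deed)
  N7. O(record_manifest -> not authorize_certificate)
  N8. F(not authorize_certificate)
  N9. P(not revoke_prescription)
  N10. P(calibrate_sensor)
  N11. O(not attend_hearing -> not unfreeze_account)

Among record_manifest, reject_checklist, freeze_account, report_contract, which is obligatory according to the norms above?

Premise 8 is F(not authorize_certificate), i.e. O(authorize_certificate).
Premise 7, O(record_manifest -> not authorize_certificate), contraposes to O(authorize_certificate -> not record_manifest); with O(authorize_certificate) we get O(not record_manifest).
From O(not record_manifest) and premise 5, O(not record_manifest -> not review_affidavit), we obtain O(not review_affidavit).
Premise 1 is O(not unfreeze_account -> review_affidavit); contrapositively O(not review_affidavit -> unfreeze_account). Since O(not review_affidavit) holds, K gives O(unfreeze_account).
The contrapositive of premise 11 (O(not attend_hearing -> not unfreeze_account)) is O(unfreeze_account -> attend_hearing), and O(unfreeze_account) is already established, so O(attend_hearing).
The contrapositive of premise 2 (O(not report_contract -> not attend_hearing)) is O(attend_hearing -> report_contract), and O(attend_hearing) is already established, so O(report_contract).
So O(report_contract) holds — report_contract is obligatory. None of the other listed options is made obligatory by any chain of premises.

report_contract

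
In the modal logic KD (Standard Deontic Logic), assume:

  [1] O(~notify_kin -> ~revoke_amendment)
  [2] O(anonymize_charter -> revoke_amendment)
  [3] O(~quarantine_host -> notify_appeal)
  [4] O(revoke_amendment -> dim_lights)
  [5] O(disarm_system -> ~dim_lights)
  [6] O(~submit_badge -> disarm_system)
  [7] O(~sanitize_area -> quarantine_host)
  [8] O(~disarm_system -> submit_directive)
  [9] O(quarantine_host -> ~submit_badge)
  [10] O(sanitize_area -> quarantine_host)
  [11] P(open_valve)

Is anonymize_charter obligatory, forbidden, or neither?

Premises 10 and 7 cover both cases: O(sanitize_area -> quarantine_host) and O(~sanitize_area -> quarantine_host). Since sanitize_area ∨ ~sanitize_area is a tautology, O(quarantine_host) follows.
With premise 9, O(quarantine_host -> ~submit_badge), the K-axiom yields O(~submit_badge).
Applying K to premise 6 (O(~submit_badge -> disarm_system)) and O(~submit_badge) yields O(disarm_system).
With premise 5, O(disarm_system -> ~dim_lights), the K-axiom yields O(~dim_lights).
Premise 4, O(revoke_amendment -> dim_lights), contraposes to O(~dim_lights -> ~revoke_amendment); with O(~dim_lights) we get O(~revoke_amendment).
Premise 2, O(anonymize_charter -> revoke_amendment), contraposes to O(~revoke_amendment -> ~anonymize_charter); with O(~revoke_amendment) we get O(~anonymize_charter).
Premises 1, 3, 8, 11 do not contribute to this derivation.
Thus O(~anonymize_charter), which is F(anonymize_charter): anonymize_charter is forbidden.

Forbidden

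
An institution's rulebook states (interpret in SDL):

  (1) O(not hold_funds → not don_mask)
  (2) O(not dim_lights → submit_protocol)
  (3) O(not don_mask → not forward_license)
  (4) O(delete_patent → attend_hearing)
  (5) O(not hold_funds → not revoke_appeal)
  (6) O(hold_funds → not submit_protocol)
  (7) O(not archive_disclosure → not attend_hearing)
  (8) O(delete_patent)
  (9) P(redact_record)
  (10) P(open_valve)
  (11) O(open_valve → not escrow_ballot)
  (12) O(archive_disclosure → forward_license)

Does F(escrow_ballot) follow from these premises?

No

Premise 11 is O(open_valve → not escrow_ballot), but O(open_valve) is not derivable from the premises (the permission P(open_valve) asserts only not O(not open_valve), not O(open_valve)), so it does not yield O(not escrow_ballot).
No other premise forces O(not escrow_ballot). An ideal world satisfying every premise can still have escrow_ballot true, so F(escrow_ballot) is not derivable.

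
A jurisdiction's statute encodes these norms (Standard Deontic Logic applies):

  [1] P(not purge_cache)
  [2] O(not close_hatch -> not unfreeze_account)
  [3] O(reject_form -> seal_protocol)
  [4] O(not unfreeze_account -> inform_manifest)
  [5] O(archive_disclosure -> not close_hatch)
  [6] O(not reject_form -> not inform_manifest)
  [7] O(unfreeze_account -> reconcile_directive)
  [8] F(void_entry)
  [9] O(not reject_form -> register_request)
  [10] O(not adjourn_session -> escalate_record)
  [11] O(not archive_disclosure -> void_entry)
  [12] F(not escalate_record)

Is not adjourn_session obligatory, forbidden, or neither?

Neither

Premise 10 is O(not adjourn_session -> escalate_record); even if O(escalate_record) held, inferring O(not adjourn_session) would be affirming the consequent — invalid.
No premise or chain of K-axiom applications forces O(not adjourn_session), and none forces O(adjourn_session). So not adjourn_session is neither obligatory nor forbidden under these norms.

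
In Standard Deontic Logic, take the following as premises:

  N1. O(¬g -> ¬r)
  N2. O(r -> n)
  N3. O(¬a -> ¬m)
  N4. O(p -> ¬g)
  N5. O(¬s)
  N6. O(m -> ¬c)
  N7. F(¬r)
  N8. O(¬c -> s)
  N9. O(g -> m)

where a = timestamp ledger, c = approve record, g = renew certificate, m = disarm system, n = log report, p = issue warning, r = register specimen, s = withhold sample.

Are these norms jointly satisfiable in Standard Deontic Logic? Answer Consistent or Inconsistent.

Inconsistent

Premise 5 gives O(¬s).
Premise 8 is O(¬c -> s); contrapositively O(¬s -> c). Since O(¬s) holds, K gives O(c).
Premise 6, O(m -> ¬c), contraposes to O(c -> ¬m); with O(c) we get O(¬m).
The contrapositive of premise 9 (O(g -> m)) is O(¬m -> ¬g), and O(¬m) is already established, so O(¬g).
Premise 1 is O(¬g -> ¬r); since O(¬g), deontic closure gives O(¬r).
Yet premise 7 is F(¬r), i.e. O(r).
We now have both O(¬r) and O(r) — r is simultaneously obligatory and forbidden, violating the D-axiom.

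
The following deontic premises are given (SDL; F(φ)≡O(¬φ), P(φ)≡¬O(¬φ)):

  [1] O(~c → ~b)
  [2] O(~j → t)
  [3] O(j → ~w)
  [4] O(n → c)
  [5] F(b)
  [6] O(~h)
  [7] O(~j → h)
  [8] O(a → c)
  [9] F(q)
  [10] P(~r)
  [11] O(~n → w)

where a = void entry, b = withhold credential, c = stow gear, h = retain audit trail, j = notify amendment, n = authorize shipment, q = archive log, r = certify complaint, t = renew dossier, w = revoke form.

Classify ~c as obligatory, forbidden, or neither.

Premise 6 gives O(~h).
Premise 7 is O(~j → h); contrapositively O(~h → j). Since O(~h) holds, K gives O(j).
Applying K to premise 3 (O(j → ~w)) and O(j) yields O(~w).
The contrapositive of premise 11 (O(~n → w)) is O(~w → n), and O(~w) is already established, so O(n).
With premise 4, O(n → c), the K-axiom yields O(c).
Premises 1, 2, 5, 8, 9, 10 do not contribute to this derivation.
Thus O(c), which is F(~c): ~c is forbidden.

Forbidden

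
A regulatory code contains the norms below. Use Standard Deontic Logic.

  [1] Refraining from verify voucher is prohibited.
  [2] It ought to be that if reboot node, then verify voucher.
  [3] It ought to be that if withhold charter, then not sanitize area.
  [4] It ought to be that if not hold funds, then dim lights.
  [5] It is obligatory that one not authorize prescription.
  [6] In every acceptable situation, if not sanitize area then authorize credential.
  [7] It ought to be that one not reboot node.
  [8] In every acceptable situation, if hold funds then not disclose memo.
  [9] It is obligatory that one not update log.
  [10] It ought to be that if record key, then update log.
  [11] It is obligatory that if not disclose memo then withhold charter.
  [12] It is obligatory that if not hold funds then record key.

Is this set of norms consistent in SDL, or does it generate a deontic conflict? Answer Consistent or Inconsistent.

Premise 2 is O(reboot_node → verify_voucher); even if O(verify_voucher) held, inferring O(reboot_node) would be affirming the consequent — invalid.
So O(reboot_node) is not derivable, and the apparent clash with O(¬reboot_node) does not arise.
A world satisfying every obligation exists (e.g. authorize_credential=true, authorize_prescription=false, dim_lights=false, disclose_memo=false, hold_funds=true, reboot_node=false, record_key=false, sanitize_area=false, update_log=false, verify_voucher=true, withhold_charter=true); no atom is both obligatory and forbidden, so the set is consistent.

Consistent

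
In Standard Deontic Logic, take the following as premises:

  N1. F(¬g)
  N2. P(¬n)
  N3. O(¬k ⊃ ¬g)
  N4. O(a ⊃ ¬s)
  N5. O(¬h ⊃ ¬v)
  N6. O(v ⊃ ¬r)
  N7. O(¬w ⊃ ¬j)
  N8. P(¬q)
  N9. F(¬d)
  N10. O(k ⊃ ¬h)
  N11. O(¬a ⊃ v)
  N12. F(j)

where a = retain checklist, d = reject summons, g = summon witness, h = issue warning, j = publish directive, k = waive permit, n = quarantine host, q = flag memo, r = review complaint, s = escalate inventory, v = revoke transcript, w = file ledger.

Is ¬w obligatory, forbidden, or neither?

Premise 7 is O(¬w ⊃ ¬j); even if O(¬j) held, inferring O(¬w) would be affirming the consequent — invalid.
No premise or chain of K-axiom applications forces O(¬w), and none forces O(w). So ¬w is neither obligatory nor forbidden under these norms.

Neither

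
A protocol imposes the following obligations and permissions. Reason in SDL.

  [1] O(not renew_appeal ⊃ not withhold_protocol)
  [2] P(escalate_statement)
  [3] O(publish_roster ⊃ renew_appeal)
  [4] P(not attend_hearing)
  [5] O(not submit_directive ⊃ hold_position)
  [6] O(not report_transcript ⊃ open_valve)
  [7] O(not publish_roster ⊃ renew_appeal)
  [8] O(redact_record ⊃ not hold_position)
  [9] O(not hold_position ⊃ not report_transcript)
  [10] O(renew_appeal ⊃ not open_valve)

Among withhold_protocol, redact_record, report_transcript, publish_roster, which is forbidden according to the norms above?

redact_record

By case analysis on not publish_roster: premise 7 gives O(not publish_roster ⊃ renew_appeal) and premise 3 gives O(publish_roster ⊃ renew_appeal), so O(renew_appeal) either way.
Premise 10 is O(renew_appeal ⊃ not open_valve); since O(renew_appeal), deontic closure gives O(not open_valve).
Premise 6 is O(not report_transcript ⊃ open_valve); contrapositively O(not open_valve ⊃ report_transcript). Since O(not open_valve) holds, K gives O(report_transcript).
Premise 9, O(not hold_position ⊃ not report_transcript), contraposes to O(report_transcript ⊃ hold_position); with O(report_transcript) we get O(hold_position).
Premise 8 is O(redact_record ⊃ not hold_position); contrapositively O(hold_position ⊃ not redact_record). Since O(hold_position) holds, K gives O(not redact_record).
So O(not redact_record) holds, i.e. redact_record is forbidden. None of the other listed options is forbidden under the premises.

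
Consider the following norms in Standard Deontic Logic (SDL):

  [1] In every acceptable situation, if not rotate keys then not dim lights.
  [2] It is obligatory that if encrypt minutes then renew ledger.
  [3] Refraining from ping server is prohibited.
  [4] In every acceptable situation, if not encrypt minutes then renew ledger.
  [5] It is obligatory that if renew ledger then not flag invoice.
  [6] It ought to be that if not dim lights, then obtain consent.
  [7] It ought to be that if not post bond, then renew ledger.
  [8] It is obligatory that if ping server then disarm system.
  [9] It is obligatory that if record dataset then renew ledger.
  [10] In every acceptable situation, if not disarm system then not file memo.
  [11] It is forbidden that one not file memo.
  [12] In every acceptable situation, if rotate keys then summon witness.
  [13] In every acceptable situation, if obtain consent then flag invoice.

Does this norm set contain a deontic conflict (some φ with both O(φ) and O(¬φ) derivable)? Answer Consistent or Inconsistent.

Consistent

Premise 10 is O(¬disarm_system → ¬file_memo), but O(¬disarm_system) is not derivable from the premises, so it does not yield O(¬file_memo).
So O(¬file_memo) is not derivable, and the apparent clash with O(file_memo) does not arise.
A world satisfying every obligation exists (e.g. dim_lights=true, disarm_system=true, encrypt_minutes=false, file_memo=true, flag_invoice=false, obtain_consent=false, ping_server=true, post_bond=false, record_dataset=false, renew_ledger=true, rotate_keys=true, summon_witness=true); no atom is both obligatory and forbidden, so the set is consistent.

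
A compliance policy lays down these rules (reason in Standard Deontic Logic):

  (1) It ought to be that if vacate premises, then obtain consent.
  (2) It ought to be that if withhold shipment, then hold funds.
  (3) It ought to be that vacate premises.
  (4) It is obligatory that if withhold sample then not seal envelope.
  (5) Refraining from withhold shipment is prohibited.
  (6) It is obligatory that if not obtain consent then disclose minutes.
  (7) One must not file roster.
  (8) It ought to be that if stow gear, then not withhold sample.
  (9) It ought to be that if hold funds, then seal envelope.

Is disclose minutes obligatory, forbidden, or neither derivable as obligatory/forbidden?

Neither

Premise 6 is O(¬obtain_consent → disclose_minutes), but O(¬obtain_consent) is not derivable from the premises, so it does not yield O(disclose_minutes).
No premise or chain of K-axiom applications forces O(disclose_minutes), and none forces O(¬disclose_minutes). So disclose_minutes is neither obligatory nor forbidden under these norms.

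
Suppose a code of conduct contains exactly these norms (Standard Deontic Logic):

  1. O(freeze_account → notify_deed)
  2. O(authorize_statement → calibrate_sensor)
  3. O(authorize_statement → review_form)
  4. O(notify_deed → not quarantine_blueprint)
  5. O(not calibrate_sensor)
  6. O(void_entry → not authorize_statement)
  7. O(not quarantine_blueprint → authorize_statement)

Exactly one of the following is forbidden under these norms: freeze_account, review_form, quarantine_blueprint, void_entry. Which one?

Premise 5 gives O(not calibrate_sensor).
Premise 2, O(authorize_statement → calibrate_sensor), contraposes to O(not calibrate_sensor → not authorize_statement); with O(not calibrate_sensor) we get O(not authorize_statement).
The contrapositive of premise 7 (O(not quarantine_blueprint → authorize_statement)) is O(not authorize_statement → quarantine_blueprint), and O(not authorize_statement) is already established, so O(quarantine_blueprint).
Premise 4, O(notify_deed → not quarantine_blueprint), contraposes to O(quarantine_blueprint → not notify_deed); with O(quarantine_blueprint) we get O(not notify_deed).
Premise 1 is O(freeze_account → notify_deed); contrapositively O(not notify_deed → not freeze_account). Since O(not notify_deed) holds, K gives O(not freeze_account).
So O(not freeze_account) holds, i.e. freeze_account is forbidden. None of the other listed options is forbidden under the premises.

freeze_account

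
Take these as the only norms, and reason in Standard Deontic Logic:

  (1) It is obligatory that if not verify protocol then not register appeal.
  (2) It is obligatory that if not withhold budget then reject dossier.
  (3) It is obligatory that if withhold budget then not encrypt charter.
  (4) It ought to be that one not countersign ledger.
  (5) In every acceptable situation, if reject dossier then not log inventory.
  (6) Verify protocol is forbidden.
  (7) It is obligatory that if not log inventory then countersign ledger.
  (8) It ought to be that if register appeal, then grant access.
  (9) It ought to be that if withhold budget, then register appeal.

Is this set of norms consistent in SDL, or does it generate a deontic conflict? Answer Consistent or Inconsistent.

Inconsistent

Premise 6 is F(verify_protocol), i.e. O(¬verify_protocol).
With premise 1, O(¬verify_protocol → ¬register_appeal), the K-axiom yields O(¬register_appeal).
Premise 9 is O(withhold_budget → register_appeal); contrapositively O(¬register_appeal → ¬withhold_budget). Since O(¬register_appeal) holds, K gives O(¬withhold_budget).
Applying K to premise 2 (O(¬withhold_budget → reject_dossier)) and O(¬withhold_budget) yields O(reject_dossier).
From O(reject_dossier) and premise 5, O(reject_dossier → ¬log_inventory), we obtain O(¬log_inventory).
With premise 7, O(¬log_inventory → countersign_ledger), the K-axiom yields O(countersign_ledger).
However, premise 4 gives O(¬countersign_ledger).
We now have both O(countersign_ledger) and O(¬countersign_ledger) — countersign_ledger is simultaneously obligatory and forbidden, violating the D-axiom.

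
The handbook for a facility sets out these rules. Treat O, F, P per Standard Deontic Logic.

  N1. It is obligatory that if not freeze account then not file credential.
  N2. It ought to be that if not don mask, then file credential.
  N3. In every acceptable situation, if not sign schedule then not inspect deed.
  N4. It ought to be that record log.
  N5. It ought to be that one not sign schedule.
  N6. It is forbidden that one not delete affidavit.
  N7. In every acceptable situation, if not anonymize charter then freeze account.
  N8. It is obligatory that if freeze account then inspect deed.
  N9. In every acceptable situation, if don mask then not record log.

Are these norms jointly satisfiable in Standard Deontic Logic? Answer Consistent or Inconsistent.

From premise 4 we have O(record_log).
Premise 9 is O(don_mask → ¬record_log); contrapositively O(record_log → ¬don_mask). Since O(record_log) holds, K gives O(¬don_mask).
Premise 2 is O(¬don_mask → file_credential); since O(¬don_mask), deontic closure gives O(file_credential).
Premise 1, O(¬freeze_account → ¬file_credential), contraposes to O(file_credential → freeze_account); with O(file_credential) we get O(freeze_account).
Premise 8 is O(freeze_account → inspect_deed); since O(freeze_account), deontic closure gives O(inspect_deed).
Premise 3 is O(¬sign_schedule → ¬inspect_deed); contrapositively O(inspect_deed → sign_schedule). Since O(inspect_deed) holds, K gives O(sign_schedule).
However, premise 5 gives O(¬sign_schedule).
We now have both O(sign_schedule) and O(¬sign_schedule) — sign_schedule is simultaneously obligatory and forbidden, violating the D-axiom.

Inconsistent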